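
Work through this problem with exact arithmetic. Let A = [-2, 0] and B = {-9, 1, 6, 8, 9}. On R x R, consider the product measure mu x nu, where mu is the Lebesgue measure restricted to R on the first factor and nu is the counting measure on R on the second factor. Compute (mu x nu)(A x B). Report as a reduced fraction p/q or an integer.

For a measurable rectangle A x B, the product measure satisfies
  (mu x nu)(A x B) = mu(A) * nu(B).
  mu(A) = 2.
  nu(B) = 5.
  (mu x nu)(A x B) = 2 * 5 = 10.

10


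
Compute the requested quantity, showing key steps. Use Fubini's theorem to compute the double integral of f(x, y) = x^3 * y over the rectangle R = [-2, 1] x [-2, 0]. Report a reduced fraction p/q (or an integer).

f(x, y) is a tensor product of a function of x and a function of y, and both factors are bounded continuous (hence Lebesgue integrable) on the rectangle, so Fubini's theorem applies:
  integral_R f d(m x m) = (integral_a1^b1 x^3 dx) * (integral_a2^b2 y dy).
Inner integral in x: integral_{-2}^{1} x^3 dx = (1^4 - (-2)^4)/4
  = -15/4.
Inner integral in y: integral_{-2}^{0} y dy = (0^2 - (-2)^2)/2
  = -2.
Product: (-15/4) * (-2) = 15/2.

15/2


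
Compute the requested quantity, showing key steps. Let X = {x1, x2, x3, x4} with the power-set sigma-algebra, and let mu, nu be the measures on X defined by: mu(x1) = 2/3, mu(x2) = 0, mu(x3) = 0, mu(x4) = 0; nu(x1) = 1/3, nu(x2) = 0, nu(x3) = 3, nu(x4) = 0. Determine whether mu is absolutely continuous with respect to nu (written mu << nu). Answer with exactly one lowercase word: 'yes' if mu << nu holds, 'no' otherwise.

mu << nu means: every nu-null measurable set is also mu-null; equivalently, for every atom x, if nu({x}) = 0 then mu({x}) = 0.
Checking each atom:
  x1: nu = 1/3 > 0 -> no constraint.
  x2: nu = 0, mu = 0 -> consistent with mu << nu.
  x3: nu = 3 > 0 -> no constraint.
  x4: nu = 0, mu = 0 -> consistent with mu << nu.
No atom violates the condition. Therefore mu << nu.

yes


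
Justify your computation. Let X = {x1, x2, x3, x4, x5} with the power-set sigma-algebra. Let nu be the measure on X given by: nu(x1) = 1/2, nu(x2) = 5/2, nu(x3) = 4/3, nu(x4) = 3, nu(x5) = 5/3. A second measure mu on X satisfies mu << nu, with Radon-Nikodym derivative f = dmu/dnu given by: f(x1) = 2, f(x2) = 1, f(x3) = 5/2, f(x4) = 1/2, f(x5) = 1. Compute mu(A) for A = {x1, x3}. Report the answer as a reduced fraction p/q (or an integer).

By the defining property of the Radon-Nikodym derivative, for every measurable set A,
  mu(A) = integral_A f dnu.
Since nu is a discrete measure concentrated on the atoms of X, the integral over A reduces to the sum
  mu(A) = sum_{x in A} f(x) * nu({x}).
Computing each term:
  x1: f(x1) * nu(x1) = 2 * 1/2 = 1.
  x3: f(x3) * nu(x3) = 5/2 * 4/3 = 10/3.
Summing: mu(A) = 1 + 10/3 = 13/3.

13/3


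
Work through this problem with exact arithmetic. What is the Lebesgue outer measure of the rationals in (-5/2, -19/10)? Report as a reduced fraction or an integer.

Q cap (-5/2, -19/10) is countable; list its elements as q_1, q_2, ... . Fix eps > 0 and cover the k-th point by an interval of length eps * 2^(-k). The cover has total length eps * sum_{k>=1} 2^(-k) = eps, so by definition of outer measure m*(Q cap (-5/2, -19/10)) <= eps. Since eps was arbitrary and m* >= 0, the outer measure is 0.

0


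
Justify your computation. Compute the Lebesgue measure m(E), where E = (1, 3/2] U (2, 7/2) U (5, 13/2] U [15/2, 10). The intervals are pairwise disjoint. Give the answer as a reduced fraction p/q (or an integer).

For pairwise disjoint intervals, m(union_i I_i) = sum_i m(I_i),
and m is invariant under swapping open/closed endpoints (single points have measure 0).
So m(E) = sum_i (b_i - a_i).
  I_1 has length 3/2 - 1 = 1/2.
  I_2 has length 7/2 - 2 = 3/2.
  I_3 has length 13/2 - 5 = 3/2.
  I_4 has length 10 - 15/2 = 5/2.
Summing:
  m(E) = 1/2 + 3/2 + 3/2 + 5/2 = 6.

6


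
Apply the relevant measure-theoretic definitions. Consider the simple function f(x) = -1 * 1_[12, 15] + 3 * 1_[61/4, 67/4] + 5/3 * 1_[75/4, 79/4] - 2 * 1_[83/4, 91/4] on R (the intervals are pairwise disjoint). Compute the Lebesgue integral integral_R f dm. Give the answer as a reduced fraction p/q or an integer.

For a simple function f = sum_i c_i * 1_{A_i} with disjoint A_i,
  integral f dm = sum_i c_i * m(A_i).
Lengths of the A_i:
  m(A_1) = 15 - 12 = 3.
  m(A_2) = 67/4 - 61/4 = 3/2.
  m(A_3) = 79/4 - 75/4 = 1.
  m(A_4) = 91/4 - 83/4 = 2.
Contributions c_i * m(A_i):
  (-1) * (3) = -3.
  (3) * (3/2) = 9/2.
  (5/3) * (1) = 5/3.
  (-2) * (2) = -4.
Total: -3 + 9/2 + 5/3 - 4 = -5/6.

-5/6


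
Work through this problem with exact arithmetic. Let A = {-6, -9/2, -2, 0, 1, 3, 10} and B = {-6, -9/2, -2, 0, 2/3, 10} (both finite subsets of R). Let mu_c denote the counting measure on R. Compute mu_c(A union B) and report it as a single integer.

Counting measure on a finite set equals cardinality. By inclusion-exclusion, |A union B| = |A| + |B| - |A cap B|.
|A| = 7, |B| = 6, |A cap B| = 5.
So mu_c(A union B) = 7 + 6 - 5 = 8.

8


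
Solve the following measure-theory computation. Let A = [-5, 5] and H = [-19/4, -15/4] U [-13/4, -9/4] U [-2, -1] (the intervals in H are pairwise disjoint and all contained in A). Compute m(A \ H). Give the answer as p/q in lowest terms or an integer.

The ambient interval has length m(A) = 5 - (-5) = 10.
Since the holes are disjoint and sit inside A, by finite additivity
  m(H) = sum_i (b_i - a_i), and m(A \ H) = m(A) - m(H).
Computing the hole measures:
  m(H_1) = -15/4 - (-19/4) = 1.
  m(H_2) = -9/4 - (-13/4) = 1.
  m(H_3) = -1 - (-2) = 1.
Summed: m(H) = 1 + 1 + 1 = 3.
So m(A \ H) = 10 - 3 = 7.

7


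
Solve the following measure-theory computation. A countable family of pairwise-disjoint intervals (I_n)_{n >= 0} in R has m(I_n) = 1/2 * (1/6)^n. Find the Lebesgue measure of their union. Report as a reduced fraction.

By countable additivity of the Lebesgue measure on pairwise disjoint measurable sets,
  m(union_{n >= 0} I_n) = sum_{n >= 0} m(I_n) = sum_{n >= 0} a * r^n,
  with a = 1/2 and r = 1/6.
Since 0 < r = 1/6 < 1, the geometric series converges:
  sum_{n >= 0} a * r^n = a / (1 - r).
  = 1/2 / (1 - 1/6)
  = 1/2 / (5/6)
  = 3/5.

3/5


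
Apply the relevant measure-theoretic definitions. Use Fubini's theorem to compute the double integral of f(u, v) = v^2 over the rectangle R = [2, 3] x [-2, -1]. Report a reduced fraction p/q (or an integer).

f(u, v) is a tensor product of a function of u and a function of v, and both factors are bounded continuous (hence Lebesgue integrable) on the rectangle, so Fubini's theorem applies:
  integral_R f d(m x m) = (integral_a1^b1 1 du) * (integral_a2^b2 v^2 dv).
Inner integral in u: integral_{2}^{3} 1 du = (3^1 - 2^1)/1
  = 1.
Inner integral in v: integral_{-2}^{-1} v^2 dv = ((-1)^3 - (-2)^3)/3
  = 7/3.
Product: (1) * (7/3) = 7/3.

7/3


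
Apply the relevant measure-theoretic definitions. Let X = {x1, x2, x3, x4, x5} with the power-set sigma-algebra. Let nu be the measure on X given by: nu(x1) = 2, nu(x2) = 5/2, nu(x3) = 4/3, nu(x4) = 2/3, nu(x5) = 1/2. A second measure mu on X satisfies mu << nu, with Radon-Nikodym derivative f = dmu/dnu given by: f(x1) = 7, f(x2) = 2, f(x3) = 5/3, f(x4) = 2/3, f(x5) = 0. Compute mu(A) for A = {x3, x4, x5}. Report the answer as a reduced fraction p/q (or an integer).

By the defining property of the Radon-Nikodym derivative, for every measurable set A,
  mu(A) = integral_A f dnu.
Since nu is a discrete measure concentrated on the atoms of X, the integral over A reduces to the sum
  mu(A) = sum_{x in A} f(x) * nu({x}).
Computing each term:
  x3: f(x3) * nu(x3) = 5/3 * 4/3 = 20/9.
  x4: f(x4) * nu(x4) = 2/3 * 2/3 = 4/9.
  x5: f(x5) * nu(x5) = 0 * 1/2 = 0.
Summing: mu(A) = 20/9 + 4/9 + 0 = 8/3.

8/3


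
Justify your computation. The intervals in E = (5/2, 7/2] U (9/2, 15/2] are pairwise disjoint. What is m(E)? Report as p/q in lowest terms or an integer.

For pairwise disjoint intervals, m(union_i I_i) = sum_i m(I_i),
and m is invariant under swapping open/closed endpoints (single points have measure 0).
So m(E) = sum_i (b_i - a_i).
  I_1 has length 7/2 - 5/2 = 1.
  I_2 has length 15/2 - 9/2 = 3.
Summing:
  m(E) = 1 + 3 = 4.

4


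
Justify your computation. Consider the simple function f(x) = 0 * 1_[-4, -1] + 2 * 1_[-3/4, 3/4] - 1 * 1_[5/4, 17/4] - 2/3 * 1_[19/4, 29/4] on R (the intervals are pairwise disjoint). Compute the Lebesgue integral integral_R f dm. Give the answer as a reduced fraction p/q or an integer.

For a simple function f = sum_i c_i * 1_{A_i} with disjoint A_i,
  integral f dm = sum_i c_i * m(A_i).
Lengths of the A_i:
  m(A_1) = -1 - (-4) = 3.
  m(A_2) = 3/4 - (-3/4) = 3/2.
  m(A_3) = 17/4 - 5/4 = 3.
  m(A_4) = 29/4 - 19/4 = 5/2.
Contributions c_i * m(A_i):
  (0) * (3) = 0.
  (2) * (3/2) = 3.
  (-1) * (3) = -3.
  (-2/3) * (5/2) = -5/3.
Total: 0 + 3 - 3 - 5/3 = -5/3.

-5/3


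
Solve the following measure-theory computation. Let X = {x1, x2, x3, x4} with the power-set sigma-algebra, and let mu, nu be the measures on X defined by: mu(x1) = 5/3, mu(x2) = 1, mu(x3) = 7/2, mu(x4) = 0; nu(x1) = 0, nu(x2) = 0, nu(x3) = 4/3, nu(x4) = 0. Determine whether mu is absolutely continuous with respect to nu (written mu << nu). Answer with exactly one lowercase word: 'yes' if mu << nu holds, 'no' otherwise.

mu << nu means: every nu-null measurable set is also mu-null; equivalently, for every atom x, if nu({x}) = 0 then mu({x}) = 0.
Checking each atom:
  x1: nu = 0, mu = 5/3 > 0 -> violates mu << nu.
  x2: nu = 0, mu = 1 > 0 -> violates mu << nu.
  x3: nu = 4/3 > 0 -> no constraint.
  x4: nu = 0, mu = 0 -> consistent with mu << nu.
The atom(s) x1, x2 violate the condition (nu = 0 but mu > 0). Therefore mu is NOT absolutely continuous w.r.t. nu.

no


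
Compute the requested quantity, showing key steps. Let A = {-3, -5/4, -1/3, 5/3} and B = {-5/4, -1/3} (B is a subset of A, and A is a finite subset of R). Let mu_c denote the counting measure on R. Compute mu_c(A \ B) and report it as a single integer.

Counting measure assigns mu_c(E) = |E| (number of elements) when E is finite. For B subset A, A \ B is the set of elements of A not in B, so |A \ B| = |A| - |B|.
|A| = 4, |B| = 2, so mu_c(A \ B) = 4 - 2 = 2.

2


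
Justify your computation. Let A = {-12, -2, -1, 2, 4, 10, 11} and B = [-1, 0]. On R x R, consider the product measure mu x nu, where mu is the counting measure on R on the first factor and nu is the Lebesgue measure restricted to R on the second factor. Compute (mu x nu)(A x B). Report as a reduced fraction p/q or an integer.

For a measurable rectangle A x B, the product measure satisfies
  (mu x nu)(A x B) = mu(A) * nu(B).
  mu(A) = 7.
  nu(B) = 1.
  (mu x nu)(A x B) = 7 * 1 = 7.

7


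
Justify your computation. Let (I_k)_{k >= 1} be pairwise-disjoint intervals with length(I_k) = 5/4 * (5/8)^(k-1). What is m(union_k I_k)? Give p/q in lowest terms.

By countable additivity of the Lebesgue measure on pairwise disjoint measurable sets,
  m(union_{k >= 1} I_k) = sum_{k >= 1} m(I_k) = sum_{k >= 1} a * r^(k-1),
  with a = 5/4 and r = 5/8.
Since 0 < r = 5/8 < 1, the geometric series converges:
  sum_{k >= 1} a * r^(k-1) = a / (1 - r).
  = 5/4 / (1 - 5/8)
  = 5/4 / (3/8)
  = 10/3.

10/3


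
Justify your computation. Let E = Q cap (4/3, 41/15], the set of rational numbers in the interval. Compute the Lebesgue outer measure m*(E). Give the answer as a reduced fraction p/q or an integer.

Q cap (4/3, 41/15] is countable; list its elements as q_1, q_2, ... . Fix eps > 0 and cover the k-th point by an interval of length eps * 2^(-k). The cover has total length eps * sum_{k>=1} 2^(-k) = eps, so by definition of outer measure m*(Q cap (4/3, 41/15]) <= eps. Since eps was arbitrary and m* >= 0, the outer measure is 0.

0


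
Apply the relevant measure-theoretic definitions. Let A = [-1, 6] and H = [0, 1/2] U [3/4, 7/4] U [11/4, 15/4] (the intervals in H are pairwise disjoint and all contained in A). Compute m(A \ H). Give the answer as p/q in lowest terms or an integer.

The ambient interval has length m(A) = 6 - (-1) = 7.
Since the holes are disjoint and sit inside A, by finite additivity
  m(H) = sum_i (b_i - a_i), and m(A \ H) = m(A) - m(H).
Computing the hole measures:
  m(H_1) = 1/2 - 0 = 1/2.
  m(H_2) = 7/4 - 3/4 = 1.
  m(H_3) = 15/4 - 11/4 = 1.
Summed: m(H) = 1/2 + 1 + 1 = 5/2.
So m(A \ H) = 7 - 5/2 = 9/2.

9/2


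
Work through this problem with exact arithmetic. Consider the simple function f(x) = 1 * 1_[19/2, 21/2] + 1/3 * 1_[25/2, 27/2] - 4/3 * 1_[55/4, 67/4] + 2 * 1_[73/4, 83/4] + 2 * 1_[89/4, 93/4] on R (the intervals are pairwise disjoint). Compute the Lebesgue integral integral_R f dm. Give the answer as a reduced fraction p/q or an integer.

For a simple function f = sum_i c_i * 1_{A_i} with disjoint A_i,
  integral f dm = sum_i c_i * m(A_i).
Lengths of the A_i:
  m(A_1) = 21/2 - 19/2 = 1.
  m(A_2) = 27/2 - 25/2 = 1.
  m(A_3) = 67/4 - 55/4 = 3.
  m(A_4) = 83/4 - 73/4 = 5/2.
  m(A_5) = 93/4 - 89/4 = 1.
Contributions c_i * m(A_i):
  (1) * (1) = 1.
  (1/3) * (1) = 1/3.
  (-4/3) * (3) = -4.
  (2) * (5/2) = 5.
  (2) * (1) = 2.
Total: 1 + 1/3 - 4 + 5 + 2 = 13/3.

13/3


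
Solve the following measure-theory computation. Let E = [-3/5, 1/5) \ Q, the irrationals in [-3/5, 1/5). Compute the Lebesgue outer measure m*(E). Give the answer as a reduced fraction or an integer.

The interval I = [-3/5, 1/5) has m(I) = 1/5 - (-3/5) = 4/5 (endpoints are measure-zero, so open/closed/half-open agree). Write I = (I cap Q) u (I \ Q). The rationals in I are countable, so m*(I cap Q) = 0 (cover each rational by intervals whose total length is arbitrarily small). By countable subadditivity m*(I) <= m*(I cap Q) + m*(I \ Q), hence m*(I \ Q) >= m(I) = 4/5. The reverse inequality m*(I \ Q) <= m*(I) = 4/5 is trivial since (I \ Q) is a subset of I. Therefore m*(I \ Q) = 4/5.

4/5


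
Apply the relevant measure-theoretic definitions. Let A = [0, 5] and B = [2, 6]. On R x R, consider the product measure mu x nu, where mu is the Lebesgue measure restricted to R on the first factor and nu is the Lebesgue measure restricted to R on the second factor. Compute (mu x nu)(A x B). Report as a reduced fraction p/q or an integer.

For a measurable rectangle A x B, the product measure satisfies
  (mu x nu)(A x B) = mu(A) * nu(B).
  mu(A) = 5.
  nu(B) = 4.
  (mu x nu)(A x B) = 5 * 4 = 20.

20


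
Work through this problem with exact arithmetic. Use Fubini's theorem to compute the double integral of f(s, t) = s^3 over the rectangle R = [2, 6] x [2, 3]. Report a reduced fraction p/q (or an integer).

f(s, t) is a tensor product of a function of s and a function of t, and both factors are bounded continuous (hence Lebesgue integrable) on the rectangle, so Fubini's theorem applies:
  integral_R f d(m x m) = (integral_a1^b1 s^3 ds) * (integral_a2^b2 1 dt).
Inner integral in s: integral_{2}^{6} s^3 ds = (6^4 - 2^4)/4
  = 320.
Inner integral in t: integral_{2}^{3} 1 dt = (3^1 - 2^1)/1
  = 1.
Product: (320) * (1) = 320.

320


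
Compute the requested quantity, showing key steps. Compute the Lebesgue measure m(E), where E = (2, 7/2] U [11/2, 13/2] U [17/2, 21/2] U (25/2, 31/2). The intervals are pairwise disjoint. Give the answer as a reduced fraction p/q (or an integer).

For pairwise disjoint intervals, m(union_i I_i) = sum_i m(I_i),
and m is invariant under swapping open/closed endpoints (single points have measure 0).
So m(E) = sum_i (b_i - a_i).
  I_1 has length 7/2 - 2 = 3/2.
  I_2 has length 13/2 - 11/2 = 1.
  I_3 has length 21/2 - 17/2 = 2.
  I_4 has length 31/2 - 25/2 = 3.
Summing:
  m(E) = 3/2 + 1 + 2 + 3 = 15/2.

15/2


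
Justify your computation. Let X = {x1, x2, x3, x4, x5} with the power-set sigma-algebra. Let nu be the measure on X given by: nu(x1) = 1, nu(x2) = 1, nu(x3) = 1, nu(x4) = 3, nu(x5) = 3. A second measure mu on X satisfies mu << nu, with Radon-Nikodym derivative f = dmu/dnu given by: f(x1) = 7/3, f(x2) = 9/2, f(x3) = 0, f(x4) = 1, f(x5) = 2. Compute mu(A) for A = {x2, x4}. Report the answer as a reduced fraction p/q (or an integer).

By the defining property of the Radon-Nikodym derivative, for every measurable set A,
  mu(A) = integral_A f dnu.
Since nu is a discrete measure concentrated on the atoms of X, the integral over A reduces to the sum
  mu(A) = sum_{x in A} f(x) * nu({x}).
Computing each term:
  x2: f(x2) * nu(x2) = 9/2 * 1 = 9/2.
  x4: f(x4) * nu(x4) = 1 * 3 = 3.
Summing: mu(A) = 9/2 + 3 = 15/2.

15/2


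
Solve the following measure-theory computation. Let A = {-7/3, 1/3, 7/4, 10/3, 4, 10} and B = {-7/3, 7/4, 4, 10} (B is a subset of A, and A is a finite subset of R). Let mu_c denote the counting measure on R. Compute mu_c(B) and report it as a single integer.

Counting measure assigns mu_c(E) = |E| (number of elements) when E is finite.
B has 4 element(s), so mu_c(B) = 4.

4


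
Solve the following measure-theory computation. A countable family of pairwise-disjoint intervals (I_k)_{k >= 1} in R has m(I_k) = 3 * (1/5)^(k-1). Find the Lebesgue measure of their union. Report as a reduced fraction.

By countable additivity of the Lebesgue measure on pairwise disjoint measurable sets,
  m(union_{k >= 1} I_k) = sum_{k >= 1} m(I_k) = sum_{k >= 1} a * r^(k-1),
  with a = 3 and r = 1/5.
Since 0 < r = 1/5 < 1, the geometric series converges:
  sum_{k >= 1} a * r^(k-1) = a / (1 - r).
  = 3 / (1 - 1/5)
  = 3 / (4/5)
  = 15/4.

15/4


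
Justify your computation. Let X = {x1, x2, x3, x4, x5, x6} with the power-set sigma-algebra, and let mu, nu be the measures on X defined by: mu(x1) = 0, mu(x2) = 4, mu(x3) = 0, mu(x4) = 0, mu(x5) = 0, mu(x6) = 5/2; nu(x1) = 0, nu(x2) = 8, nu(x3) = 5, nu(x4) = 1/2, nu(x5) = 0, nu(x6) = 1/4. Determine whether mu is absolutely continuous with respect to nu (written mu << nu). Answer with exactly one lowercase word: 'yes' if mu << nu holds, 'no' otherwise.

mu << nu means: every nu-null measurable set is also mu-null; equivalently, for every atom x, if nu({x}) = 0 then mu({x}) = 0.
Checking each atom:
  x1: nu = 0, mu = 0 -> consistent with mu << nu.
  x2: nu = 8 > 0 -> no constraint.
  x3: nu = 5 > 0 -> no constraint.
  x4: nu = 1/2 > 0 -> no constraint.
  x5: nu = 0, mu = 0 -> consistent with mu << nu.
  x6: nu = 1/4 > 0 -> no constraint.
No atom violates the condition. Therefore mu << nu.

yes


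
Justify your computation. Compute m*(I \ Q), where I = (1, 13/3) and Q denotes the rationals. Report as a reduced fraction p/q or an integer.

The interval I = (1, 13/3) has m(I) = 13/3 - 1 = 10/3 (endpoints are measure-zero, so open/closed/half-open agree). Write I = (I cap Q) u (I \ Q). The rationals in I are countable, so m*(I cap Q) = 0 (cover each rational by intervals whose total length is arbitrarily small). By countable subadditivity m*(I) <= m*(I cap Q) + m*(I \ Q), hence m*(I \ Q) >= m(I) = 10/3. The reverse inequality m*(I \ Q) <= m*(I) = 10/3 is trivial since (I \ Q) is a subset of I. Therefore m*(I \ Q) = 10/3.

10/3


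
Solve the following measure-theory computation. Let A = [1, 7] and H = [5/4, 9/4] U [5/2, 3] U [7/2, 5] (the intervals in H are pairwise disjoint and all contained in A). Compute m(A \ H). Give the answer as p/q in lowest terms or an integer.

The ambient interval has length m(A) = 7 - 1 = 6.
Since the holes are disjoint and sit inside A, by finite additivity
  m(H) = sum_i (b_i - a_i), and m(A \ H) = m(A) - m(H).
Computing the hole measures:
  m(H_1) = 9/4 - 5/4 = 1.
  m(H_2) = 3 - 5/2 = 1/2.
  m(H_3) = 5 - 7/2 = 3/2.
Summed: m(H) = 1 + 1/2 + 3/2 = 3.
So m(A \ H) = 6 - 3 = 3.

3


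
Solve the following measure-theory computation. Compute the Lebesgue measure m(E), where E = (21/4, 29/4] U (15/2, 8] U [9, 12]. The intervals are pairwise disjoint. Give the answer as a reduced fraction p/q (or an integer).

For pairwise disjoint intervals, m(union_i I_i) = sum_i m(I_i),
and m is invariant under swapping open/closed endpoints (single points have measure 0).
So m(E) = sum_i (b_i - a_i).
  I_1 has length 29/4 - 21/4 = 2.
  I_2 has length 8 - 15/2 = 1/2.
  I_3 has length 12 - 9 = 3.
Summing:
  m(E) = 2 + 1/2 + 3 = 11/2.

11/2


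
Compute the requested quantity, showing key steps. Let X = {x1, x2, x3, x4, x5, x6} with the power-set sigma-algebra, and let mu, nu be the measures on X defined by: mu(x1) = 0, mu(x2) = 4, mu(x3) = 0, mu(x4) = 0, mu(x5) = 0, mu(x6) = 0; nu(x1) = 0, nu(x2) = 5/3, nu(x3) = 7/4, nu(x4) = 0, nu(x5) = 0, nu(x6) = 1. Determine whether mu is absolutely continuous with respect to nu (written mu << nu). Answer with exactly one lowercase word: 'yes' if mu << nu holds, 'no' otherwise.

mu << nu means: every nu-null measurable set is also mu-null; equivalently, for every atom x, if nu({x}) = 0 then mu({x}) = 0.
Checking each atom:
  x1: nu = 0, mu = 0 -> consistent with mu << nu.
  x2: nu = 5/3 > 0 -> no constraint.
  x3: nu = 7/4 > 0 -> no constraint.
  x4: nu = 0, mu = 0 -> consistent with mu << nu.
  x5: nu = 0, mu = 0 -> consistent with mu << nu.
  x6: nu = 1 > 0 -> no constraint.
No atom violates the condition. Therefore mu << nu.

yes


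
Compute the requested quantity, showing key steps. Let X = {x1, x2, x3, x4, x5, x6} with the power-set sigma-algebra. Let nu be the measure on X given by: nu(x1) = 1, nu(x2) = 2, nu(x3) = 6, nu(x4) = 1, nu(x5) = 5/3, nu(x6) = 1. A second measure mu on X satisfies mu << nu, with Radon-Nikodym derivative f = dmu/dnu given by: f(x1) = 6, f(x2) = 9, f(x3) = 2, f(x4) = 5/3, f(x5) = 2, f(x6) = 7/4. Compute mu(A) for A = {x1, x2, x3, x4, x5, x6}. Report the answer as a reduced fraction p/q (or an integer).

By the defining property of the Radon-Nikodym derivative, for every measurable set A,
  mu(A) = integral_A f dnu.
Since nu is a discrete measure concentrated on the atoms of X, the integral over A reduces to the sum
  mu(A) = sum_{x in A} f(x) * nu({x}).
Computing each term:
  x1: f(x1) * nu(x1) = 6 * 1 = 6.
  x2: f(x2) * nu(x2) = 9 * 2 = 18.
  x3: f(x3) * nu(x3) = 2 * 6 = 12.
  x4: f(x4) * nu(x4) = 5/3 * 1 = 5/3.
  x5: f(x5) * nu(x5) = 2 * 5/3 = 10/3.
  x6: f(x6) * nu(x6) = 7/4 * 1 = 7/4.
Summing: mu(A) = 6 + 18 + 12 + 5/3 + 10/3 + 7/4 = 171/4.

171/4


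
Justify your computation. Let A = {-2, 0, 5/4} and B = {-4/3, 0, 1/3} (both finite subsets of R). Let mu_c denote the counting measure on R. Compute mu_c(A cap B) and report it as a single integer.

Counting measure on a finite set equals cardinality. mu_c(A cap B) = |A cap B| (elements appearing in both).
Enumerating the elements of A that also lie in B gives 1 element(s).
So mu_c(A cap B) = 1.

1


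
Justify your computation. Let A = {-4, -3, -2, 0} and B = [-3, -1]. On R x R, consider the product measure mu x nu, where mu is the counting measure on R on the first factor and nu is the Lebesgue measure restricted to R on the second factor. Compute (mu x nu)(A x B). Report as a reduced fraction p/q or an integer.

For a measurable rectangle A x B, the product measure satisfies
  (mu x nu)(A x B) = mu(A) * nu(B).
  mu(A) = 4.
  nu(B) = 2.
  (mu x nu)(A x B) = 4 * 2 = 8.

8


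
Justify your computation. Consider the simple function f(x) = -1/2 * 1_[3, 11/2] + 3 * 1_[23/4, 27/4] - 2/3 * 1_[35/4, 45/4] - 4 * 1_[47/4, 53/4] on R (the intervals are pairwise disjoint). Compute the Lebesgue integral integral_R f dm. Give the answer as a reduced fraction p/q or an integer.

For a simple function f = sum_i c_i * 1_{A_i} with disjoint A_i,
  integral f dm = sum_i c_i * m(A_i).
Lengths of the A_i:
  m(A_1) = 11/2 - 3 = 5/2.
  m(A_2) = 27/4 - 23/4 = 1.
  m(A_3) = 45/4 - 35/4 = 5/2.
  m(A_4) = 53/4 - 47/4 = 3/2.
Contributions c_i * m(A_i):
  (-1/2) * (5/2) = -5/4.
  (3) * (1) = 3.
  (-2/3) * (5/2) = -5/3.
  (-4) * (3/2) = -6.
Total: -5/4 + 3 - 5/3 - 6 = -71/12.

-71/12


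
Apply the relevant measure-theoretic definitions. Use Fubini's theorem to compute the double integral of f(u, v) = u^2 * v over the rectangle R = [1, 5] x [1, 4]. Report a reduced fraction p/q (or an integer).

f(u, v) is a tensor product of a function of u and a function of v, and both factors are bounded continuous (hence Lebesgue integrable) on the rectangle, so Fubini's theorem applies:
  integral_R f d(m x m) = (integral_a1^b1 u^2 du) * (integral_a2^b2 v dv).
Inner integral in u: integral_{1}^{5} u^2 du = (5^3 - 1^3)/3
  = 124/3.
Inner integral in v: integral_{1}^{4} v dv = (4^2 - 1^2)/2
  = 15/2.
Product: (124/3) * (15/2) = 310.

310


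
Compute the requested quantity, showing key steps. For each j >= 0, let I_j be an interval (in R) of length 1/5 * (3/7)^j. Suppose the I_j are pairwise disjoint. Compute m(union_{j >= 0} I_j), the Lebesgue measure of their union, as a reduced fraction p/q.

By countable additivity of the Lebesgue measure on pairwise disjoint measurable sets,
  m(union_{j >= 0} I_j) = sum_{j >= 0} m(I_j) = sum_{j >= 0} a * r^j,
  with a = 1/5 and r = 3/7.
Since 0 < r = 3/7 < 1, the geometric series converges:
  sum_{j >= 0} a * r^j = a / (1 - r).
  = 1/5 / (1 - 3/7)
  = 1/5 / (4/7)
  = 7/20.

7/20


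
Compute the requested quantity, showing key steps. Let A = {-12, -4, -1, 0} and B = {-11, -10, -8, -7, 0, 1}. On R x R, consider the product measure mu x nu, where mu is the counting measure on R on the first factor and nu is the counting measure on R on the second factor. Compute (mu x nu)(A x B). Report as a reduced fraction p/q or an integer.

For a measurable rectangle A x B, the product measure satisfies
  (mu x nu)(A x B) = mu(A) * nu(B).
  mu(A) = 4.
  nu(B) = 6.
  (mu x nu)(A x B) = 4 * 6 = 24.

24


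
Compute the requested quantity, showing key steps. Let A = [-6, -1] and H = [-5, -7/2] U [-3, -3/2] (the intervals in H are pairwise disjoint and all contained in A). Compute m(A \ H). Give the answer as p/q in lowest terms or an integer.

The ambient interval has length m(A) = -1 - (-6) = 5.
Since the holes are disjoint and sit inside A, by finite additivity
  m(H) = sum_i (b_i - a_i), and m(A \ H) = m(A) - m(H).
Computing the hole measures:
  m(H_1) = -7/2 - (-5) = 3/2.
  m(H_2) = -3/2 - (-3) = 3/2.
Summed: m(H) = 3/2 + 3/2 = 3.
So m(A \ H) = 5 - 3 = 2.

2


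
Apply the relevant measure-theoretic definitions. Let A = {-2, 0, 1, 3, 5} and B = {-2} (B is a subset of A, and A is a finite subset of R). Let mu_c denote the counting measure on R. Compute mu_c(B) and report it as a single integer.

Counting measure assigns mu_c(E) = |E| (number of elements) when E is finite.
B has 1 element(s), so mu_c(B) = 1.

1


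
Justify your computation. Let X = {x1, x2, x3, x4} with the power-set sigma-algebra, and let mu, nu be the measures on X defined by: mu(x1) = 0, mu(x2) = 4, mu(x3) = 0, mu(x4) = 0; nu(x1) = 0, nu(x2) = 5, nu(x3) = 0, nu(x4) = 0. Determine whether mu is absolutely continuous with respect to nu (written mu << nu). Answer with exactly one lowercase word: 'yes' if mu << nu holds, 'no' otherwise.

mu << nu means: every nu-null measurable set is also mu-null; equivalently, for every atom x, if nu({x}) = 0 then mu({x}) = 0.
Checking each atom:
  x1: nu = 0, mu = 0 -> consistent with mu << nu.
  x2: nu = 5 > 0 -> no constraint.
  x3: nu = 0, mu = 0 -> consistent with mu << nu.
  x4: nu = 0, mu = 0 -> consistent with mu << nu.
No atom violates the condition. Therefore mu << nu.

yes


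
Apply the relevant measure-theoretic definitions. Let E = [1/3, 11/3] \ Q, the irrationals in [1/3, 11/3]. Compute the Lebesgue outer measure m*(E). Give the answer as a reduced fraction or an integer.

The interval I = [1/3, 11/3] has m(I) = 11/3 - 1/3 = 10/3 (endpoints are measure-zero, so open/closed/half-open agree). Write I = (I cap Q) u (I \ Q). The rationals in I are countable, so m*(I cap Q) = 0 (cover each rational by intervals whose total length is arbitrarily small). By countable subadditivity m*(I) <= m*(I cap Q) + m*(I \ Q), hence m*(I \ Q) >= m(I) = 10/3. The reverse inequality m*(I \ Q) <= m*(I) = 10/3 is trivial since (I \ Q) is a subset of I. Therefore m*(I \ Q) = 10/3.

10/3


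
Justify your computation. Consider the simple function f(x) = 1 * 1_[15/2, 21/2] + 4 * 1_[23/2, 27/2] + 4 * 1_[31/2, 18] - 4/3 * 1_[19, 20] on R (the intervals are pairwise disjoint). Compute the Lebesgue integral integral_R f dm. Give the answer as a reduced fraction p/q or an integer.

For a simple function f = sum_i c_i * 1_{A_i} with disjoint A_i,
  integral f dm = sum_i c_i * m(A_i).
Lengths of the A_i:
  m(A_1) = 21/2 - 15/2 = 3.
  m(A_2) = 27/2 - 23/2 = 2.
  m(A_3) = 18 - 31/2 = 5/2.
  m(A_4) = 20 - 19 = 1.
Contributions c_i * m(A_i):
  (1) * (3) = 3.
  (4) * (2) = 8.
  (4) * (5/2) = 10.
  (-4/3) * (1) = -4/3.
Total: 3 + 8 + 10 - 4/3 = 59/3.

59/3


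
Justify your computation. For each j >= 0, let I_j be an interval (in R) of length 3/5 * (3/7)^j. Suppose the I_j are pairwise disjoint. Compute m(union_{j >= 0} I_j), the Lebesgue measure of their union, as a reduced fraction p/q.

By countable additivity of the Lebesgue measure on pairwise disjoint measurable sets,
  m(union_{j >= 0} I_j) = sum_{j >= 0} m(I_j) = sum_{j >= 0} a * r^j,
  with a = 3/5 and r = 3/7.
Since 0 < r = 3/7 < 1, the geometric series converges:
  sum_{j >= 0} a * r^j = a / (1 - r).
  = 3/5 / (1 - 3/7)
  = 3/5 / (4/7)
  = 21/20.

21/20


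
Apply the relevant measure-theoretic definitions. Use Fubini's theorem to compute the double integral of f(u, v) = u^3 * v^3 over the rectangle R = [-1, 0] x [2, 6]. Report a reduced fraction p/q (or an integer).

f(u, v) is a tensor product of a function of u and a function of v, and both factors are bounded continuous (hence Lebesgue integrable) on the rectangle, so Fubini's theorem applies:
  integral_R f d(m x m) = (integral_a1^b1 u^3 du) * (integral_a2^b2 v^3 dv).
Inner integral in u: integral_{-1}^{0} u^3 du = (0^4 - (-1)^4)/4
  = -1/4.
Inner integral in v: integral_{2}^{6} v^3 dv = (6^4 - 2^4)/4
  = 320.
Product: (-1/4) * (320) = -80.

-80


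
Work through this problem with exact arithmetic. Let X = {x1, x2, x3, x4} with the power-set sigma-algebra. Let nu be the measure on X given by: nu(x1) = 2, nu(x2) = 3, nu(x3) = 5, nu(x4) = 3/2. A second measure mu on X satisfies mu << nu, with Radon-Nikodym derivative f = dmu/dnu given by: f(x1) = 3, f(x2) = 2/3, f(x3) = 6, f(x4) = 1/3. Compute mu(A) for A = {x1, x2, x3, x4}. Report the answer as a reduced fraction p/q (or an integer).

By the defining property of the Radon-Nikodym derivative, for every measurable set A,
  mu(A) = integral_A f dnu.
Since nu is a discrete measure concentrated on the atoms of X, the integral over A reduces to the sum
  mu(A) = sum_{x in A} f(x) * nu({x}).
Computing each term:
  x1: f(x1) * nu(x1) = 3 * 2 = 6.
  x2: f(x2) * nu(x2) = 2/3 * 3 = 2.
  x3: f(x3) * nu(x3) = 6 * 5 = 30.
  x4: f(x4) * nu(x4) = 1/3 * 3/2 = 1/2.
Summing: mu(A) = 6 + 2 + 30 + 1/2 = 77/2.

77/2


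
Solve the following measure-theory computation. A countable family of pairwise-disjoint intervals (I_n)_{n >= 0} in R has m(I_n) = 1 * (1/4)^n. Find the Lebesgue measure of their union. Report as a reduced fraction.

By countable additivity of the Lebesgue measure on pairwise disjoint measurable sets,
  m(union_{n >= 0} I_n) = sum_{n >= 0} m(I_n) = sum_{n >= 0} a * r^n,
  with a = 1 and r = 1/4.
Since 0 < r = 1/4 < 1, the geometric series converges:
  sum_{n >= 0} a * r^n = a / (1 - r).
  = 1 / (1 - 1/4)
  = 1 / (3/4)
  = 4/3.

4/3


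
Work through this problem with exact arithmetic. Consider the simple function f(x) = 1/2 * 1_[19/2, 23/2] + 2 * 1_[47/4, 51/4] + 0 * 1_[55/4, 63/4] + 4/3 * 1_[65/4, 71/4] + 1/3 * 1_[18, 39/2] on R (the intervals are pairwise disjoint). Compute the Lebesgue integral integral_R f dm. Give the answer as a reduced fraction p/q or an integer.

For a simple function f = sum_i c_i * 1_{A_i} with disjoint A_i,
  integral f dm = sum_i c_i * m(A_i).
Lengths of the A_i:
  m(A_1) = 23/2 - 19/2 = 2.
  m(A_2) = 51/4 - 47/4 = 1.
  m(A_3) = 63/4 - 55/4 = 2.
  m(A_4) = 71/4 - 65/4 = 3/2.
  m(A_5) = 39/2 - 18 = 3/2.
Contributions c_i * m(A_i):
  (1/2) * (2) = 1.
  (2) * (1) = 2.
  (0) * (2) = 0.
  (4/3) * (3/2) = 2.
  (1/3) * (3/2) = 1/2.
Total: 1 + 2 + 0 + 2 + 1/2 = 11/2.

11/2


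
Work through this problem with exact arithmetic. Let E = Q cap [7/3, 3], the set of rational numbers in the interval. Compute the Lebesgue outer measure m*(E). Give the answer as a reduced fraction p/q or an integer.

Q cap [7/3, 3] is countable; list its elements as q_1, q_2, ... . Fix eps > 0 and cover the k-th point by an interval of length eps * 2^(-k). The cover has total length eps * sum_{k>=1} 2^(-k) = eps, so by definition of outer measure m*(Q cap [7/3, 3]) <= eps. Since eps was arbitrary and m* >= 0, the outer measure is 0.

0


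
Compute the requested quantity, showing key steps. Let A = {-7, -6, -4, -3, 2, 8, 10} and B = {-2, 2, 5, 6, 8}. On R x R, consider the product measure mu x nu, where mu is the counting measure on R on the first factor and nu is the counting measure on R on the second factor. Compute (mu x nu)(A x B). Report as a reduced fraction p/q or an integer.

For a measurable rectangle A x B, the product measure satisfies
  (mu x nu)(A x B) = mu(A) * nu(B).
  mu(A) = 7.
  nu(B) = 5.
  (mu x nu)(A x B) = 7 * 5 = 35.

35


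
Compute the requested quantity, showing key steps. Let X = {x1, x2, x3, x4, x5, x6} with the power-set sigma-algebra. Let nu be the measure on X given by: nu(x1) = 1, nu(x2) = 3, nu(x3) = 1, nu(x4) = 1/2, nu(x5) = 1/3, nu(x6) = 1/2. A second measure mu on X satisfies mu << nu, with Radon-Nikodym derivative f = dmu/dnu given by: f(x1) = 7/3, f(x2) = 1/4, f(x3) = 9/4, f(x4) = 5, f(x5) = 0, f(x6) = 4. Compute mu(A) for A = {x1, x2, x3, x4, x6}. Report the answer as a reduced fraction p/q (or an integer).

By the defining property of the Radon-Nikodym derivative, for every measurable set A,
  mu(A) = integral_A f dnu.
Since nu is a discrete measure concentrated on the atoms of X, the integral over A reduces to the sum
  mu(A) = sum_{x in A} f(x) * nu({x}).
Computing each term:
  x1: f(x1) * nu(x1) = 7/3 * 1 = 7/3.
  x2: f(x2) * nu(x2) = 1/4 * 3 = 3/4.
  x3: f(x3) * nu(x3) = 9/4 * 1 = 9/4.
  x4: f(x4) * nu(x4) = 5 * 1/2 = 5/2.
  x6: f(x6) * nu(x6) = 4 * 1/2 = 2.
Summing: mu(A) = 7/3 + 3/4 + 9/4 + 5/2 + 2 = 59/6.

59/6


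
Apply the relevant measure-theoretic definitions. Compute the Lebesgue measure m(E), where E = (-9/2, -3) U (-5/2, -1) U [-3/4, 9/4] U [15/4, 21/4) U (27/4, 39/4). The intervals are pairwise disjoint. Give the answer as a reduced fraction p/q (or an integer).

For pairwise disjoint intervals, m(union_i I_i) = sum_i m(I_i),
and m is invariant under swapping open/closed endpoints (single points have measure 0).
So m(E) = sum_i (b_i - a_i).
  I_1 has length -3 - (-9/2) = 3/2.
  I_2 has length -1 - (-5/2) = 3/2.
  I_3 has length 9/4 - (-3/4) = 3.
  I_4 has length 21/4 - 15/4 = 3/2.
  I_5 has length 39/4 - 27/4 = 3.
Summing:
  m(E) = 3/2 + 3/2 + 3 + 3/2 + 3 = 21/2.

21/2


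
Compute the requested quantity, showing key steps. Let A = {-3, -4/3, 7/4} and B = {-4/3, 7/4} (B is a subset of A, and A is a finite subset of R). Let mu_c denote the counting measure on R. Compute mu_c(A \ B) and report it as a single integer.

Counting measure assigns mu_c(E) = |E| (number of elements) when E is finite. For B subset A, A \ B is the set of elements of A not in B, so |A \ B| = |A| - |B|.
|A| = 3, |B| = 2, so mu_c(A \ B) = 3 - 2 = 1.

1


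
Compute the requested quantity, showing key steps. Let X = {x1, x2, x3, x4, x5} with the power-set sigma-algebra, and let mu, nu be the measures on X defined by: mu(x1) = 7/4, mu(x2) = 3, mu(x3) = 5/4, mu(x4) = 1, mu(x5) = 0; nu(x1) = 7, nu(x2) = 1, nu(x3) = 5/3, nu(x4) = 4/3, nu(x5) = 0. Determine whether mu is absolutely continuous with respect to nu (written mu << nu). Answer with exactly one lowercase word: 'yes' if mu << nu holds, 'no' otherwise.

mu << nu means: every nu-null measurable set is also mu-null; equivalently, for every atom x, if nu({x}) = 0 then mu({x}) = 0.
Checking each atom:
  x1: nu = 7 > 0 -> no constraint.
  x2: nu = 1 > 0 -> no constraint.
  x3: nu = 5/3 > 0 -> no constraint.
  x4: nu = 4/3 > 0 -> no constraint.
  x5: nu = 0, mu = 0 -> consistent with mu << nu.
No atom violates the condition. Therefore mu << nu.

yes


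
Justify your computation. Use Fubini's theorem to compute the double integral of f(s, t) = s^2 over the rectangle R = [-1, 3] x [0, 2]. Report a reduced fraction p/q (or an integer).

f(s, t) is a tensor product of a function of s and a function of t, and both factors are bounded continuous (hence Lebesgue integrable) on the rectangle, so Fubini's theorem applies:
  integral_R f d(m x m) = (integral_a1^b1 s^2 ds) * (integral_a2^b2 1 dt).
Inner integral in s: integral_{-1}^{3} s^2 ds = (3^3 - (-1)^3)/3
  = 28/3.
Inner integral in t: integral_{0}^{2} 1 dt = (2^1 - 0^1)/1
  = 2.
Product: (28/3) * (2) = 56/3.

56/3


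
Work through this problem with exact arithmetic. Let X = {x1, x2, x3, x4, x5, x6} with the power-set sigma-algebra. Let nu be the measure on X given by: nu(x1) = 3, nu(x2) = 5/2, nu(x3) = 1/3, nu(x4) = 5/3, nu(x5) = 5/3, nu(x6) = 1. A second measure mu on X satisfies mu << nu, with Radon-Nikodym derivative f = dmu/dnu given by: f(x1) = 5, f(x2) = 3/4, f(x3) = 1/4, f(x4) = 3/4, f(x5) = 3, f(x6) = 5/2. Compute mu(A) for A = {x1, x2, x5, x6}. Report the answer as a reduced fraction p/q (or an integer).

By the defining property of the Radon-Nikodym derivative, for every measurable set A,
  mu(A) = integral_A f dnu.
Since nu is a discrete measure concentrated on the atoms of X, the integral over A reduces to the sum
  mu(A) = sum_{x in A} f(x) * nu({x}).
Computing each term:
  x1: f(x1) * nu(x1) = 5 * 3 = 15.
  x2: f(x2) * nu(x2) = 3/4 * 5/2 = 15/8.
  x5: f(x5) * nu(x5) = 3 * 5/3 = 5.
  x6: f(x6) * nu(x6) = 5/2 * 1 = 5/2.
Summing: mu(A) = 15 + 15/8 + 5 + 5/2 = 195/8.

195/8


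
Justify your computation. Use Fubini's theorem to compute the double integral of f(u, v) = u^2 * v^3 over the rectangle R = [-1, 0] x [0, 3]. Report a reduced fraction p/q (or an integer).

f(u, v) is a tensor product of a function of u and a function of v, and both factors are bounded continuous (hence Lebesgue integrable) on the rectangle, so Fubini's theorem applies:
  integral_R f d(m x m) = (integral_a1^b1 u^2 du) * (integral_a2^b2 v^3 dv).
Inner integral in u: integral_{-1}^{0} u^2 du = (0^3 - (-1)^3)/3
  = 1/3.
Inner integral in v: integral_{0}^{3} v^3 dv = (3^4 - 0^4)/4
  = 81/4.
Product: (1/3) * (81/4) = 27/4.

27/4


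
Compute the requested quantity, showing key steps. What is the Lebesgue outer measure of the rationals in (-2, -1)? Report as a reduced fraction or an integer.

E = Q cap (-2, -1) is a subset of Q, which is countable. Enumerate Q = {q_1, q_2, ...}; for any eps > 0, cover q_k by the open interval (q_k - eps/2^(k+1), q_k + eps/2^(k+1)), of length eps/2^k. The total cover length is sum_{k>=1} eps/2^k = eps. Hence m*(E) <= m*(Q) <= eps for every eps > 0, and since outer measure is non-negative, m*(E) = 0.

0


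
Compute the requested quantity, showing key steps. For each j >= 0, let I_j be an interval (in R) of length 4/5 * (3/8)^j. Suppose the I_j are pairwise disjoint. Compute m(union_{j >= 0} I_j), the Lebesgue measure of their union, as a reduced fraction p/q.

By countable additivity of the Lebesgue measure on pairwise disjoint measurable sets,
  m(union_{j >= 0} I_j) = sum_{j >= 0} m(I_j) = sum_{j >= 0} a * r^j,
  with a = 4/5 and r = 3/8.
Since 0 < r = 3/8 < 1, the geometric series converges:
  sum_{j >= 0} a * r^j = a / (1 - r).
  = 4/5 / (1 - 3/8)
  = 4/5 / (5/8)
  = 32/25.

32/25


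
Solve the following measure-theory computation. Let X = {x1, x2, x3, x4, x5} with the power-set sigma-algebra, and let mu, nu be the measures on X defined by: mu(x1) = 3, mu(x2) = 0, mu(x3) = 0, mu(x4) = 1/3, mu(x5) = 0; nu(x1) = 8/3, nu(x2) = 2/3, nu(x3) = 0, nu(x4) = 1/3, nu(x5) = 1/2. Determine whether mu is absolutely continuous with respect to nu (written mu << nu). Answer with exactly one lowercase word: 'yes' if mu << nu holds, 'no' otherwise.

mu << nu means: every nu-null measurable set is also mu-null; equivalently, for every atom x, if nu({x}) = 0 then mu({x}) = 0.
Checking each atom:
  x1: nu = 8/3 > 0 -> no constraint.
  x2: nu = 2/3 > 0 -> no constraint.
  x3: nu = 0, mu = 0 -> consistent with mu << nu.
  x4: nu = 1/3 > 0 -> no constraint.
  x5: nu = 1/2 > 0 -> no constraint.
No atom violates the condition. Therefore mu << nu.

yes
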